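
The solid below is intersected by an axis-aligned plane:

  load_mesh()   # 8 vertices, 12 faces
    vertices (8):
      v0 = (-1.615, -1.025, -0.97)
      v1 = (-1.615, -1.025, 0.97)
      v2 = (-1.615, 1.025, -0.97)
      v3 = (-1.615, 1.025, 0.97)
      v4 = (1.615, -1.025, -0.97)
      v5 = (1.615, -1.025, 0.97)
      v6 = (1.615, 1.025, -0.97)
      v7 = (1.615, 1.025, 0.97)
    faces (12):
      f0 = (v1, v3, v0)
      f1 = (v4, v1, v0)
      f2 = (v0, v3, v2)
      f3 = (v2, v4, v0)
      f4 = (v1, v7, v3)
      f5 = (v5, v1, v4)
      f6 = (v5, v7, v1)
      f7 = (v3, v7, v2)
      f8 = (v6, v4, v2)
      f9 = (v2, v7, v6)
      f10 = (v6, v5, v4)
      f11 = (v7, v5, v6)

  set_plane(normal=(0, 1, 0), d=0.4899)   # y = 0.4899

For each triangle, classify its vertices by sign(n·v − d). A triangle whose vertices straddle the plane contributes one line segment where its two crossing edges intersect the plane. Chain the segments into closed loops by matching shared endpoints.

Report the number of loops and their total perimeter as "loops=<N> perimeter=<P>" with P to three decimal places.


loops=1 perimeter=10.340

Straddling triangles (8 of 12):
  (v1,v3,v0) [-+-] → (-1.615, 0.4899, 0.97)–(-1.615, 0.4899, 0.463613)  len=0.5064
  (v0,v3,v2) [-++] → (-1.615, 0.4899, 0.463613)–(-1.615, 0.4899, -0.97)  len=1.4336
  (v2,v4,v0) [+--] → (-0.771891, 0.4899, -0.97)–(-1.615, 0.4899, -0.97)  len=0.8431
  (v1,v7,v3) [-++] → (0.771891, 0.4899, 0.97)–(-1.615, 0.4899, 0.97)  len=2.3869
  (v5,v7,v1) [-+-] → (1.615, 0.4899, 0.97)–(0.771891, 0.4899, 0.97)  len=0.8431
  (v6,v4,v2) [+-+] → (1.615, 0.4899, -0.97)–(-0.771891, 0.4899, -0.97)  len=2.3869
  (v6,v5,v4) [+--] → (1.615, 0.4899, -0.463613)–(1.615, 0.4899, -0.97)  len=0.5064
  (v7,v5,v6) [+-+] → (1.615, 0.4899, 0.97)–(1.615, 0.4899, -0.463613)  len=1.4336

Chained into 1 loop(s):
  loop 1: 8 segments, perimeter = 10.3400
Total perimeter = 10.340


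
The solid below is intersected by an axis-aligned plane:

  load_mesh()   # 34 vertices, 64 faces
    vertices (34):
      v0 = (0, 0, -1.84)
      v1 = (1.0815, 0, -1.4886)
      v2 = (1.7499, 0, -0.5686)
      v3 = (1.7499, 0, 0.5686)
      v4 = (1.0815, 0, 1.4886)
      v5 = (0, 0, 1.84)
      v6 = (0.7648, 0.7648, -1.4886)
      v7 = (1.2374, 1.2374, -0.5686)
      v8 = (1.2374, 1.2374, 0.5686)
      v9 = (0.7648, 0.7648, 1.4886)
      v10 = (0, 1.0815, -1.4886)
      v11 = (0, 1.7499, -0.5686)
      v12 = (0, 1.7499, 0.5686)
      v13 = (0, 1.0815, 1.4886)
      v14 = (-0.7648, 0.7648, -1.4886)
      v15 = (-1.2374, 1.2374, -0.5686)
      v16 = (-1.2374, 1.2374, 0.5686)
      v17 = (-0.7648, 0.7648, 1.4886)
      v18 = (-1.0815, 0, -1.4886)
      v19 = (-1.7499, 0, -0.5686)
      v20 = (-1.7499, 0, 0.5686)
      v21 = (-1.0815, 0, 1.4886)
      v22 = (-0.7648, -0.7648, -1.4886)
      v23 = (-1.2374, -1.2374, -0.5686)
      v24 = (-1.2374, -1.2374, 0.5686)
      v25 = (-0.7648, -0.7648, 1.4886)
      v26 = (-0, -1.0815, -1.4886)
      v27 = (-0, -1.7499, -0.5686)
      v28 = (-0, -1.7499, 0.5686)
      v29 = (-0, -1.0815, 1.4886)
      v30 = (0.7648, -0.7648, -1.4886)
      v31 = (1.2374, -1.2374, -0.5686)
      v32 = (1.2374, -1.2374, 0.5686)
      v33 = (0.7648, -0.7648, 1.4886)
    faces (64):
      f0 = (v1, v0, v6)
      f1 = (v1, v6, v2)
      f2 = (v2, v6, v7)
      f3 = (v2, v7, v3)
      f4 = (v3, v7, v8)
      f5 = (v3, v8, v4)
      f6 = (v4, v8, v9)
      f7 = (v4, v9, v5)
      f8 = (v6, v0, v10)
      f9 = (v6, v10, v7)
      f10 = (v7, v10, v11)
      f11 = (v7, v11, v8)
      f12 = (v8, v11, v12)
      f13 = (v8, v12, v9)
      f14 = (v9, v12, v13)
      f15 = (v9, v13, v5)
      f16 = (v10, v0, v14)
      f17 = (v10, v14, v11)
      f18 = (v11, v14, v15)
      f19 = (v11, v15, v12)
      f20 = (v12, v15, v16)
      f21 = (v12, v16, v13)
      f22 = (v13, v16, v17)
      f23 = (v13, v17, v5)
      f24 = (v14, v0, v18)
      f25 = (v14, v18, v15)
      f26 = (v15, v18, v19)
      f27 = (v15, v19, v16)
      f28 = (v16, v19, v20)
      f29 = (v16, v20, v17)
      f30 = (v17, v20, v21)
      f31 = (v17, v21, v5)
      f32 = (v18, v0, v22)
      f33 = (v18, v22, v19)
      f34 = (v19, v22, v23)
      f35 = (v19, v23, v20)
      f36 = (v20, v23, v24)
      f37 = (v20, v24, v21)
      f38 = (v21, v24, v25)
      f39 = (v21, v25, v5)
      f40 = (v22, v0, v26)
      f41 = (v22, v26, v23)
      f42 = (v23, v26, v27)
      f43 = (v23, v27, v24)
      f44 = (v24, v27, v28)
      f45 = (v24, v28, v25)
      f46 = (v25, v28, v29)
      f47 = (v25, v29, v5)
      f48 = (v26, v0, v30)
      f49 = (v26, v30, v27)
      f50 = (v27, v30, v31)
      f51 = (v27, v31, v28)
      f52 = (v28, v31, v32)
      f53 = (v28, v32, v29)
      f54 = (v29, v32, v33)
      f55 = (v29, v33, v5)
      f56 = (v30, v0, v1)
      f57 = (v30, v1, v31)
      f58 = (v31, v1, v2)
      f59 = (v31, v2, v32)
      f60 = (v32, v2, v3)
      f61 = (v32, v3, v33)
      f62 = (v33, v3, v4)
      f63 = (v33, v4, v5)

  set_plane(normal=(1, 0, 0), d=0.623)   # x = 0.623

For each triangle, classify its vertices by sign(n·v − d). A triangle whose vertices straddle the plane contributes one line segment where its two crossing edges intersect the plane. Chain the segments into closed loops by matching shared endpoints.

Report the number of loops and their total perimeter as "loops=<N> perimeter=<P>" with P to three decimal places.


Straddling triangles (20 of 64):
  (v1,v0,v6) [+-+] → (0.623, 0, -1.63758)–(0.623, 0.623, -1.55375)  len=0.6286
  (v4,v9,v5) [++-] → (0.623, 0.623, 1.55375)–(0.623, 0, 1.63758)  len=0.6286
  (v6,v0,v10) [+--] → (0.623, 0.623, -1.55375)–(0.623, 0.823519, -1.4886)  len=0.2108
  (v6,v10,v7) [+-+] → (0.623, 0.823519, -1.4886)–(0.623, 1.15999, -1.0254)  len=0.5725
  (v7,v10,v11) [+--] → (0.623, 1.15999, -1.0254)–(0.623, 1.49187, -0.5686)  len=0.5646
  (v7,v11,v8) [+-+] → (0.623, 1.49187, -0.5686)–(0.623, 1.49187, 0.0039518)  len=0.5726
  (v8,v11,v12) [+--] → (0.623, 1.49187, 0.0039518)–(0.623, 1.49187, 0.5686)  len=0.5646
  (v8,v12,v9) [+-+] → (0.623, 1.49187, 0.5686)–(0.623, 0.947445, 1.31802)  len=0.9263
  (v9,v12,v13) [+--] → (0.623, 0.947445, 1.31802)–(0.623, 0.823519, 1.4886)  len=0.2108
  (v9,v13,v5) [+--] → (0.623, 0.823519, 1.4886)–(0.623, 0.623, 1.55375)  len=0.2108
  (v26,v0,v30) [--+] → (0.623, -0.623, -1.55375)–(0.623, -0.823519, -1.4886)  len=0.2108
  (v26,v30,v27) [-+-] → (0.623, -0.823519, -1.4886)–(0.623, -0.947445, -1.31802)  len=0.2108
  (v27,v30,v31) [-++] → (0.623, -0.947445, -1.31802)–(0.623, -1.49187, -0.5686)  len=0.9263
  (v27,v31,v28) [-+-] → (0.623, -1.49187, -0.5686)–(0.623, -1.49187, -0.0039518)  len=0.5646
  (v28,v31,v32) [-++] → (0.623, -1.49187, -0.0039518)–(0.623, -1.49187, 0.5686)  len=0.5726
  (v28,v32,v29) [-+-] → (0.623, -1.49187, 0.5686)–(0.623, -1.15999, 1.0254)  len=0.5646
  (v29,v32,v33) [-++] → (0.623, -1.15999, 1.0254)–(0.623, -0.823519, 1.4886)  len=0.5725
  (v29,v33,v5) [-+-] → (0.623, -0.823519, 1.4886)–(0.623, -0.623, 1.55375)  len=0.2108
  (v30,v0,v1) [+-+] → (0.623, -0.623, -1.55375)–(0.623, 0, -1.63758)  len=0.6286
  (v33,v4,v5) [++-] → (0.623, 0, 1.63758)–(0.623, -0.623, 1.55375)  len=0.6286

Chained into 1 loop(s):
  loop 1: 20 segments, perimeter = 10.1808
Total perimeter = 10.181

loops=1 perimeter=10.181


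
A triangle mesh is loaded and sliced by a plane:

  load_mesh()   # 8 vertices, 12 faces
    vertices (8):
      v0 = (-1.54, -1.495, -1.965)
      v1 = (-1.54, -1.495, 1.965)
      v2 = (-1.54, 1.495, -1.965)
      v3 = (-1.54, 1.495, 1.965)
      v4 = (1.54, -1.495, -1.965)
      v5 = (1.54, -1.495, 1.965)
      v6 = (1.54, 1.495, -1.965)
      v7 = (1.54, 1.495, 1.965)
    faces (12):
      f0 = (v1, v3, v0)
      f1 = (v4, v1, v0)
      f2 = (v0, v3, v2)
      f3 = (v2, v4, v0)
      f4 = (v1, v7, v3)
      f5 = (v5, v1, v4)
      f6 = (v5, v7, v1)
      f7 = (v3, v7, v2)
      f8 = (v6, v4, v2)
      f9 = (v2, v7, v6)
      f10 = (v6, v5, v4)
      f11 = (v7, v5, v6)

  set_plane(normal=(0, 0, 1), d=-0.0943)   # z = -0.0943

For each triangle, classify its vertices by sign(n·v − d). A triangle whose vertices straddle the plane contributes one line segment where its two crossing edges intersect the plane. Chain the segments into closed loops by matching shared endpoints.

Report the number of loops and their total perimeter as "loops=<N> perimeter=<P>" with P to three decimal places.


loops=1 perimeter=12.140

Straddling triangles (8 of 12):
  (v1,v3,v0) [++-] → (-1.54, -0.0717448, -0.0943)–(-1.54, -1.495, -0.0943)  len=1.4233
  (v4,v1,v0) [-+-] → (0.0739043, -1.495, -0.0943)–(-1.54, -1.495, -0.0943)  len=1.6139
  (v0,v3,v2) [-+-] → (-1.54, -0.0717448, -0.0943)–(-1.54, 1.495, -0.0943)  len=1.5667
  (v5,v1,v4) [++-] → (0.0739043, -1.495, -0.0943)–(1.54, -1.495, -0.0943)  len=1.4661
  (v3,v7,v2) [++-] → (-0.0739043, 1.495, -0.0943)–(-1.54, 1.495, -0.0943)  len=1.4661
  (v2,v7,v6) [-+-] → (-0.0739043, 1.495, -0.0943)–(1.54, 1.495, -0.0943)  len=1.6139
  (v6,v5,v4) [-+-] → (1.54, 0.0717448, -0.0943)–(1.54, -1.495, -0.0943)  len=1.5667
  (v7,v5,v6) [++-] → (1.54, 0.0717448, -0.0943)–(1.54, 1.495, -0.0943)  len=1.4233

Chained into 1 loop(s):
  loop 1: 8 segments, perimeter = 12.1400
Total perimeter = 12.140


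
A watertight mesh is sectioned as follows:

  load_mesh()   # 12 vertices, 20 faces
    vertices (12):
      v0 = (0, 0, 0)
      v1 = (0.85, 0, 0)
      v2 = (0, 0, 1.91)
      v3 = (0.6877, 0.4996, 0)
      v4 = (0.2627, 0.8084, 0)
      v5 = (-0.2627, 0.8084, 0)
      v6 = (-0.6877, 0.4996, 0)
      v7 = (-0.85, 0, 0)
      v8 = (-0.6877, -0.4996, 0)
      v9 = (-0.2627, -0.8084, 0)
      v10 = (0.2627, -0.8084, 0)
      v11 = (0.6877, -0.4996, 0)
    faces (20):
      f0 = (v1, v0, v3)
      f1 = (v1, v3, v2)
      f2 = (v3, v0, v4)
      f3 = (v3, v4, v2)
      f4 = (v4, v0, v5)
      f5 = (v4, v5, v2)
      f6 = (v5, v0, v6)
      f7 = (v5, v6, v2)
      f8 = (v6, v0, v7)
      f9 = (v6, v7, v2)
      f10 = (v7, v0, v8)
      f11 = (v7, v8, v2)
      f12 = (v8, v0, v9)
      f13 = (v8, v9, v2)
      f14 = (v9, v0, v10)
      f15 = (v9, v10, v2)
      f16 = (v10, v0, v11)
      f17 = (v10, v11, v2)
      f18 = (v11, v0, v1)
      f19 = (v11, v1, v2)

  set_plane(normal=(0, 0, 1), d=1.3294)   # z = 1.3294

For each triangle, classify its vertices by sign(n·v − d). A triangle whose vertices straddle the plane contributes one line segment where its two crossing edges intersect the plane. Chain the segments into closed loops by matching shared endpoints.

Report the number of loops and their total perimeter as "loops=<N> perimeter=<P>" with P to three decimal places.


Straddling triangles (10 of 20):
  (v1,v3,v2) [--+] → (0.209046, 0.151868, 1.3294)–(0.258382, 0, 1.3294)  len=0.1597
  (v3,v4,v2) [--+] → (0.0798553, 0.245737, 1.3294)–(0.209046, 0.151868, 1.3294)  len=0.1597
  (v4,v5,v2) [--+] → (-0.0798553, 0.245737, 1.3294)–(0.0798553, 0.245737, 1.3294)  len=0.1597
  (v5,v6,v2) [--+] → (-0.209046, 0.151868, 1.3294)–(-0.0798553, 0.245737, 1.3294)  len=0.1597
  (v6,v7,v2) [--+] → (-0.258382, 0, 1.3294)–(-0.209046, 0.151868, 1.3294)  len=0.1597
  (v7,v8,v2) [--+] → (-0.209046, -0.151868, 1.3294)–(-0.258382, 0, 1.3294)  len=0.1597
  (v8,v9,v2) [--+] → (-0.0798553, -0.245737, 1.3294)–(-0.209046, -0.151868, 1.3294)  len=0.1597
  (v9,v10,v2) [--+] → (0.0798553, -0.245737, 1.3294)–(-0.0798553, -0.245737, 1.3294)  len=0.1597
  (v10,v11,v2) [--+] → (0.209046, -0.151868, 1.3294)–(0.0798553, -0.245737, 1.3294)  len=0.1597
  (v11,v1,v2) [--+] → (0.258382, 0, 1.3294)–(0.209046, -0.151868, 1.3294)  len=0.1597

Chained into 1 loop(s):
  loop 1: 10 segments, perimeter = 1.5969
Total perimeter = 1.597

loops=1 perimeter=1.597


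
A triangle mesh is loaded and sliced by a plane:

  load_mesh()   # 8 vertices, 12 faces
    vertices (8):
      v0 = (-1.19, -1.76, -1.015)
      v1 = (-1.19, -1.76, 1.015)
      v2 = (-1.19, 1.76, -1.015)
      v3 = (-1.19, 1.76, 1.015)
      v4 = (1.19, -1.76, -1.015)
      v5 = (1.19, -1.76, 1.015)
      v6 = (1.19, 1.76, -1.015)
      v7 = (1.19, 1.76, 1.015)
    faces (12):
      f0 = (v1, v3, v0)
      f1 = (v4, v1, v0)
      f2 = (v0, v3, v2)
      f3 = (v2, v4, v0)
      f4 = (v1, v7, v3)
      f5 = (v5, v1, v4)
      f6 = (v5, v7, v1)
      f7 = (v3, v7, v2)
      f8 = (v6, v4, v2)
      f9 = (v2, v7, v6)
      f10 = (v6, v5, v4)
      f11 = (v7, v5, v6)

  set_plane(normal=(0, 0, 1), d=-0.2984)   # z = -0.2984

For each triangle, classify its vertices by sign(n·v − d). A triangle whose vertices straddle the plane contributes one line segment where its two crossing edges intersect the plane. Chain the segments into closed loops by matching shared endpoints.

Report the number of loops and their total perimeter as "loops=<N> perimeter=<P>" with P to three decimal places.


loops=1 perimeter=11.800

Straddling triangles (8 of 12):
  (v1,v3,v0) [++-] → (-1.19, -0.517423, -0.2984)–(-1.19, -1.76, -0.2984)  len=1.2426
  (v4,v1,v0) [-+-] → (0.349848, -1.76, -0.2984)–(-1.19, -1.76, -0.2984)  len=1.5398
  (v0,v3,v2) [-+-] → (-1.19, -0.517423, -0.2984)–(-1.19, 1.76, -0.2984)  len=2.2774
  (v5,v1,v4) [++-] → (0.349848, -1.76, -0.2984)–(1.19, -1.76, -0.2984)  len=0.8402
  (v3,v7,v2) [++-] → (-0.349848, 1.76, -0.2984)–(-1.19, 1.76, -0.2984)  len=0.8402
  (v2,v7,v6) [-+-] → (-0.349848, 1.76, -0.2984)–(1.19, 1.76, -0.2984)  len=1.5398
  (v6,v5,v4) [-+-] → (1.19, 0.517423, -0.2984)–(1.19, -1.76, -0.2984)  len=2.2774
  (v7,v5,v6) [++-] → (1.19, 0.517423, -0.2984)–(1.19, 1.76, -0.2984)  len=1.2426

Chained into 1 loop(s):
  loop 1: 8 segments, perimeter = 11.8000
Total perimeter = 11.800


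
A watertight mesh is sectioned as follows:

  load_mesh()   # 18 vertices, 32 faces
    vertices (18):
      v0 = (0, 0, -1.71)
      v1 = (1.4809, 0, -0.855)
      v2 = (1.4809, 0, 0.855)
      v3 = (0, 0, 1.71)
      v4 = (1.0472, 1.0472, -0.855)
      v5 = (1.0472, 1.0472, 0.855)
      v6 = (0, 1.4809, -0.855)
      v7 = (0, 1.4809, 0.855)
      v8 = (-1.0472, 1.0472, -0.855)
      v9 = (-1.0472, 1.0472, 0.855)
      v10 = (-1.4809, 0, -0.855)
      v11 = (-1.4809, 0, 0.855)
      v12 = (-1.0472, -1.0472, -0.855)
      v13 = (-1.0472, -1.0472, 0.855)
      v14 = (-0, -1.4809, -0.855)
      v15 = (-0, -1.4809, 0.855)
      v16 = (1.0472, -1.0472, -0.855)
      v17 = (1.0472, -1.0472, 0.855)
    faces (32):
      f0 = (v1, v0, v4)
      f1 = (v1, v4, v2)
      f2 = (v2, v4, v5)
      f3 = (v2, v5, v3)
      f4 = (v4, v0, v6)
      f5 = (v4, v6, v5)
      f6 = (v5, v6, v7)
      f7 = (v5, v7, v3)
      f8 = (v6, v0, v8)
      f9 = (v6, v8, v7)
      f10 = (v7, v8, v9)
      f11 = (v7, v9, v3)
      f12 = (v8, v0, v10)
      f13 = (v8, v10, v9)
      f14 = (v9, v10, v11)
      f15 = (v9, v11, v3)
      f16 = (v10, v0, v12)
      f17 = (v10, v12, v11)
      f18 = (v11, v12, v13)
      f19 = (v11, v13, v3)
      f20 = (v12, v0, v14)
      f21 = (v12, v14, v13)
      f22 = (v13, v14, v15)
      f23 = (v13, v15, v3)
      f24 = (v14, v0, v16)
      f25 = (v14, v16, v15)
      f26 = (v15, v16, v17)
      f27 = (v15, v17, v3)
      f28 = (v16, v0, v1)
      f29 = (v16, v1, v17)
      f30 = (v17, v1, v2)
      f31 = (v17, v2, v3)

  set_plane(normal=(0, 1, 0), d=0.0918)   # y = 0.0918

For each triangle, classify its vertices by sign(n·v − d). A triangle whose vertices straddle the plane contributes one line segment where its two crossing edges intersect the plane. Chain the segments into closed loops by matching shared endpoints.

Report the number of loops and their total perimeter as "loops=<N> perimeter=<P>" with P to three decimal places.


loops=1 perimeter=10.038

Straddling triangles (12 of 32):
  (v1,v0,v4) [--+] → (0.0918, 0.0918, -1.63505)–(1.44288, 0.0918, -0.855)  len=1.5601
  (v1,v4,v2) [-+-] → (1.44288, 0.0918, -0.855)–(1.44288, 0.0918, 0.705097)  len=1.5601
  (v2,v4,v5) [-++] → (1.44288, 0.0918, 0.705097)–(1.44288, 0.0918, 0.855)  len=0.1499
  (v2,v5,v3) [-+-] → (1.44288, 0.0918, 0.855)–(0.0918, 0.0918, 1.63505)  len=1.5601
  (v4,v0,v6) [+-+] → (0.0918, 0.0918, -1.63505)–(0, 0.0918, -1.657)  len=0.0944
  (v5,v7,v3) [++-] → (0, 0.0918, 1.657)–(0.0918, 0.0918, 1.63505)  len=0.0944
  (v6,v0,v8) [+-+] → (0, 0.0918, -1.657)–(-0.0918, 0.0918, -1.63505)  len=0.0944
  (v7,v9,v3) [++-] → (-0.0918, 0.0918, 1.63505)–(0, 0.0918, 1.657)  len=0.0944
  (v8,v0,v10) [+--] → (-0.0918, 0.0918, -1.63505)–(-1.44288, 0.0918, -0.855)  len=1.5601
  (v8,v10,v9) [+-+] → (-1.44288, 0.0918, -0.855)–(-1.44288, 0.0918, -0.705097)  len=0.1499
  (v9,v10,v11) [+--] → (-1.44288, 0.0918, -0.705097)–(-1.44288, 0.0918, 0.855)  len=1.5601
  (v9,v11,v3) [+--] → (-1.44288, 0.0918, 0.855)–(-0.0918, 0.0918, 1.63505)  len=1.5601

Chained into 1 loop(s):
  loop 1: 12 segments, perimeter = 10.0379
Total perimeter = 10.038


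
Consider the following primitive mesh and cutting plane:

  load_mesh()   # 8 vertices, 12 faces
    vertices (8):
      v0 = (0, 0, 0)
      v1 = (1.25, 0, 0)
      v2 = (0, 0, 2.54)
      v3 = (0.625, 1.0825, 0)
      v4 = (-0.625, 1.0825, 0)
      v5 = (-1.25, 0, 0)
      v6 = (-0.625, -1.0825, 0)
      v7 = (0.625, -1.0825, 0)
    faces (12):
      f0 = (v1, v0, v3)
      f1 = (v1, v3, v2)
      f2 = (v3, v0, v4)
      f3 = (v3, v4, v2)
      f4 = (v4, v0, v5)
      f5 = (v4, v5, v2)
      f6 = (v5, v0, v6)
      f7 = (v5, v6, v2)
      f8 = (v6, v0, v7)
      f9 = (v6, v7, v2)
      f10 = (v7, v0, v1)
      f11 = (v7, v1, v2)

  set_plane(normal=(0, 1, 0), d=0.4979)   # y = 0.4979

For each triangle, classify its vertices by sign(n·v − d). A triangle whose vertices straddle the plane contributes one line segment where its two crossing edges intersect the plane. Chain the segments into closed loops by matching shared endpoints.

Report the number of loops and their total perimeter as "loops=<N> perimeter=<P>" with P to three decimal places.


Straddling triangles (6 of 12):
  (v1,v0,v3) [--+] → (0.287471, 0.4979, 0)–(0.962529, 0.4979, 0)  len=0.6751
  (v1,v3,v2) [-+-] → (0.962529, 0.4979, 0)–(0.287471, 0.4979, 1.37172)  len=1.5288
  (v3,v0,v4) [+-+] → (0.287471, 0.4979, 0)–(-0.287471, 0.4979, 0)  len=0.5749
  (v3,v4,v2) [++-] → (-0.287471, 0.4979, 1.37172)–(0.287471, 0.4979, 1.37172)  len=0.5749
  (v4,v0,v5) [+--] → (-0.287471, 0.4979, 0)–(-0.962529, 0.4979, 0)  len=0.6751
  (v4,v5,v2) [+--] → (-0.962529, 0.4979, 0)–(-0.287471, 0.4979, 1.37172)  len=1.5288

Chained into 1 loop(s):
  loop 1: 6 segments, perimeter = 5.5577
Total perimeter = 5.558

loops=1 perimeter=5.558


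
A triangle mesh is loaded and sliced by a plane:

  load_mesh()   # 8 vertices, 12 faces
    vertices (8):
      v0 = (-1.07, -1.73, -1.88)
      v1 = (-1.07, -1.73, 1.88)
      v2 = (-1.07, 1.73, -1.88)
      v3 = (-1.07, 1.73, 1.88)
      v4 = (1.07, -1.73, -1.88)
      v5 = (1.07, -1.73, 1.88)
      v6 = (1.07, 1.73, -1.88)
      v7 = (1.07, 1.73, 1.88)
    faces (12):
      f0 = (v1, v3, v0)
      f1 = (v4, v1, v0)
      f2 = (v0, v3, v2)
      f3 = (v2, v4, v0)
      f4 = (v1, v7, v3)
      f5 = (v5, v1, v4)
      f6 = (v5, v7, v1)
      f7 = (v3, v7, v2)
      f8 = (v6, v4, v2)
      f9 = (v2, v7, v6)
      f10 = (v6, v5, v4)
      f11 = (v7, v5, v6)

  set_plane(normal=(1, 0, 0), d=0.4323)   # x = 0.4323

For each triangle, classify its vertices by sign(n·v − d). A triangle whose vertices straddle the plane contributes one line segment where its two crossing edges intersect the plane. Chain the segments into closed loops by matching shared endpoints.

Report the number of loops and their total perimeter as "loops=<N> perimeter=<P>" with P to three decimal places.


Straddling triangles (8 of 12):
  (v4,v1,v0) [+--] → (0.4323, -1.73, -0.759555)–(0.4323, -1.73, -1.88)  len=1.1204
  (v2,v4,v0) [-+-] → (0.4323, -0.698952, -1.88)–(0.4323, -1.73, -1.88)  len=1.0310
  (v1,v7,v3) [-+-] → (0.4323, 0.698952, 1.88)–(0.4323, 1.73, 1.88)  len=1.0310
  (v5,v1,v4) [+-+] → (0.4323, -1.73, 1.88)–(0.4323, -1.73, -0.759555)  len=2.6396
  (v5,v7,v1) [++-] → (0.4323, 0.698952, 1.88)–(0.4323, -1.73, 1.88)  len=2.4290
  (v3,v7,v2) [-+-] → (0.4323, 1.73, 1.88)–(0.4323, 1.73, 0.759555)  len=1.1204
  (v6,v4,v2) [++-] → (0.4323, -0.698952, -1.88)–(0.4323, 1.73, -1.88)  len=2.4290
  (v2,v7,v6) [-++] → (0.4323, 1.73, 0.759555)–(0.4323, 1.73, -1.88)  len=2.6396

Chained into 1 loop(s):
  loop 1: 8 segments, perimeter = 14.4400
Total perimeter = 14.440

loops=1 perimeter=14.440


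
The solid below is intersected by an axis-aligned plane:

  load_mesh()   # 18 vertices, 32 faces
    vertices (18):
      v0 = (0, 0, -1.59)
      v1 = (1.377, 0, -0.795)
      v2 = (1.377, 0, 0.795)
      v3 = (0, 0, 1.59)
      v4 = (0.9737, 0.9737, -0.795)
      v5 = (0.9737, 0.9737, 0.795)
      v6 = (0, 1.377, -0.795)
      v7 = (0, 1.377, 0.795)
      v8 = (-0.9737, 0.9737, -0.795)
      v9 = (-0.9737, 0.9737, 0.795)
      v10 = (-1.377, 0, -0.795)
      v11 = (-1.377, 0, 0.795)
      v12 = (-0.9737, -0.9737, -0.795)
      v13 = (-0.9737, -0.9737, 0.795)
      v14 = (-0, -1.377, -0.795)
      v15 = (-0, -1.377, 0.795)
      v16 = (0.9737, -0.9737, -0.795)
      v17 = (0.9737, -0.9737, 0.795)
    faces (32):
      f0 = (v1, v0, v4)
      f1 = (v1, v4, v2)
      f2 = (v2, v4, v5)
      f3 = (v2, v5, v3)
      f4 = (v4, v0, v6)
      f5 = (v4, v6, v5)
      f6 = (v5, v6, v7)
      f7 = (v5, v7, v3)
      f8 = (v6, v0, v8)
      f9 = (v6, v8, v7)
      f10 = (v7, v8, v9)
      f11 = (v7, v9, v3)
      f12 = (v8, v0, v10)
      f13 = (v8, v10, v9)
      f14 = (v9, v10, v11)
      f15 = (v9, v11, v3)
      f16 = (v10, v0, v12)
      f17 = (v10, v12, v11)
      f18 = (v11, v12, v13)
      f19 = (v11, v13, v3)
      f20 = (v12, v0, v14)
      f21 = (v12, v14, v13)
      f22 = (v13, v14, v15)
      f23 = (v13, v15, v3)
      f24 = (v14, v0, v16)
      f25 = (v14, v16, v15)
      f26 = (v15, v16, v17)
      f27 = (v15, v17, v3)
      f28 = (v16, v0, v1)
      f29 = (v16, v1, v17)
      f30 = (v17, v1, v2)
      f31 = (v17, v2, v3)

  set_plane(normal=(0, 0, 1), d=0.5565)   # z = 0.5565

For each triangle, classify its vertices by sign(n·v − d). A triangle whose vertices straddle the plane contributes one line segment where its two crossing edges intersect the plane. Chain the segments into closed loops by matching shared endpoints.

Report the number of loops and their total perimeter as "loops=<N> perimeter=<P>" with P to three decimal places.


loops=1 perimeter=8.431

Straddling triangles (16 of 32):
  (v1,v4,v2) [--+] → (1.31651, 0.146055, 0.5565)–(1.377, 0, 0.5565)  len=0.1581
  (v2,v4,v5) [+-+] → (1.31651, 0.146055, 0.5565)–(0.9737, 0.9737, 0.5565)  len=0.8958
  (v4,v6,v5) [--+] → (0.827645, 1.03419, 0.5565)–(0.9737, 0.9737, 0.5565)  len=0.1581
  (v5,v6,v7) [+-+] → (0.827645, 1.03419, 0.5565)–(0, 1.377, 0.5565)  len=0.8958
  (v6,v8,v7) [--+] → (-0.146055, 1.31651, 0.5565)–(0, 1.377, 0.5565)  len=0.1581
  (v7,v8,v9) [+-+] → (-0.146055, 1.31651, 0.5565)–(-0.9737, 0.9737, 0.5565)  len=0.8958
  (v8,v10,v9) [--+] → (-1.03419, 0.827645, 0.5565)–(-0.9737, 0.9737, 0.5565)  len=0.1581
  (v9,v10,v11) [+-+] → (-1.03419, 0.827645, 0.5565)–(-1.377, 0, 0.5565)  len=0.8958
  (v10,v12,v11) [--+] → (-1.31651, -0.146055, 0.5565)–(-1.377, 0, 0.5565)  len=0.1581
  (v11,v12,v13) [+-+] → (-1.31651, -0.146055, 0.5565)–(-0.9737, -0.9737, 0.5565)  len=0.8958
  (v12,v14,v13) [--+] → (-0.827645, -1.03419, 0.5565)–(-0.9737, -0.9737, 0.5565)  len=0.1581
  (v13,v14,v15) [+-+] → (-0.827645, -1.03419, 0.5565)–(0, -1.377, 0.5565)  len=0.8958
  (v14,v16,v15) [--+] → (0.146055, -1.31651, 0.5565)–(0, -1.377, 0.5565)  len=0.1581
  (v15,v16,v17) [+-+] → (0.146055, -1.31651, 0.5565)–(0.9737, -0.9737, 0.5565)  len=0.8958
  (v16,v1,v17) [--+] → (1.03419, -0.827645, 0.5565)–(0.9737, -0.9737, 0.5565)  len=0.1581
  (v17,v1,v2) [+-+] → (1.03419, -0.827645, 0.5565)–(1.377, 0, 0.5565)  len=0.8958

Chained into 1 loop(s):
  loop 1: 16 segments, perimeter = 8.4313
Total perimeter = 8.431


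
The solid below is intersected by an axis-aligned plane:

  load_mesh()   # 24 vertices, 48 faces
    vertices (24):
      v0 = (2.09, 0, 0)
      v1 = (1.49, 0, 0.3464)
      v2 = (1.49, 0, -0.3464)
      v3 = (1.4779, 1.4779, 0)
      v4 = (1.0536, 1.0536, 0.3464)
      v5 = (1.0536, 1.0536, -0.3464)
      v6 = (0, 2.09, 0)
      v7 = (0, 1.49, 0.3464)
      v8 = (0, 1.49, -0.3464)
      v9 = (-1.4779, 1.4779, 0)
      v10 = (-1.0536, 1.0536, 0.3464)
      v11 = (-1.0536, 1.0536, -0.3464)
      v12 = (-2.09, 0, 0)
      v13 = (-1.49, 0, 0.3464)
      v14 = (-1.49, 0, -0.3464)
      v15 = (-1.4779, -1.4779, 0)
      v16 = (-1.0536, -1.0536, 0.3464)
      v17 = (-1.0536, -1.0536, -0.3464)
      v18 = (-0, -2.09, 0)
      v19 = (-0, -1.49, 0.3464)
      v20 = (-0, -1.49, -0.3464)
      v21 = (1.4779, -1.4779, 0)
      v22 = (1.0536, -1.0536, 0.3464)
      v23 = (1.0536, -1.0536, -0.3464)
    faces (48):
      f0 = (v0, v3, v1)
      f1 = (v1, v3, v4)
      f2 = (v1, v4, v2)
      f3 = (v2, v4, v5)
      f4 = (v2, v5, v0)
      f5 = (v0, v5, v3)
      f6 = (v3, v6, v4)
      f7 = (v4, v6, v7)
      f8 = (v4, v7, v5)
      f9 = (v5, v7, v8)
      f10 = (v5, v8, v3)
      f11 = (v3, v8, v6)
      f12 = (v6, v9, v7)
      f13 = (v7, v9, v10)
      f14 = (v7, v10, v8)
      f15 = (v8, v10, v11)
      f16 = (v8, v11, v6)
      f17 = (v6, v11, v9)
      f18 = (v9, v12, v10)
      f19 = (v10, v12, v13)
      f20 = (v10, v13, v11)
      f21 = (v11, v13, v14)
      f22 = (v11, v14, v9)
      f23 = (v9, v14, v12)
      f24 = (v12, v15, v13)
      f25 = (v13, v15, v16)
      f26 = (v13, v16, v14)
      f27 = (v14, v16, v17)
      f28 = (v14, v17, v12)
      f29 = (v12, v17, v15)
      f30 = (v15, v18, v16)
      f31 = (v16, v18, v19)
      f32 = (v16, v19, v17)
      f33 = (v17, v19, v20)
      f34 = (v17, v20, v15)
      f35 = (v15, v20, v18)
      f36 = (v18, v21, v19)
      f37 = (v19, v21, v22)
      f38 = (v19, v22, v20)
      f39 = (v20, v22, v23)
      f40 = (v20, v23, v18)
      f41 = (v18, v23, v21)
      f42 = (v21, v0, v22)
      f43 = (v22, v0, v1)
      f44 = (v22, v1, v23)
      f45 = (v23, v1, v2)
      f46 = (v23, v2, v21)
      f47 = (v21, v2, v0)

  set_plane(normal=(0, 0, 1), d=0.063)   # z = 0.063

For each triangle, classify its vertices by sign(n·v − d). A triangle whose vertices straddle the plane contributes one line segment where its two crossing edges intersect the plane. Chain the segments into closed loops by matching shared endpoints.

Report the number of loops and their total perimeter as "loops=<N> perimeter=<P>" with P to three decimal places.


Straddling triangles (32 of 48):
  (v0,v3,v1) [--+] → (1.4801, 1.20911, 0.063)–(1.98088, 0, 0.063)  len=1.3087
  (v1,v3,v4) [+-+] → (1.4801, 1.20911, 0.063)–(1.40073, 1.40073, 0.063)  len=0.2074
  (v1,v4,v2) [++-] → (1.23212, 0.622609, 0.063)–(1.49, 0, 0.063)  len=0.6739
  (v2,v4,v5) [-+-] → (1.23212, 0.622609, 0.063)–(1.0536, 1.0536, 0.063)  len=0.4665
  (v3,v6,v4) [--+] → (0.191619, 1.90151, 0.063)–(1.40073, 1.40073, 0.063)  len=1.3087
  (v4,v6,v7) [+-+] → (0.191619, 1.90151, 0.063)–(0, 1.98088, 0.063)  len=0.2074
  (v4,v7,v5) [++-] → (0.430991, 1.31148, 0.063)–(1.0536, 1.0536, 0.063)  len=0.6739
  (v5,v7,v8) [-+-] → (0.430991, 1.31148, 0.063)–(0, 1.49, 0.063)  len=0.4665
  (v6,v9,v7) [--+] → (-1.20911, 1.4801, 0.063)–(0, 1.98088, 0.063)  len=1.3087
  (v7,v9,v10) [+-+] → (-1.20911, 1.4801, 0.063)–(-1.40073, 1.40073, 0.063)  len=0.2074
  (v7,v10,v8) [++-] → (-0.622609, 1.23212, 0.063)–(0, 1.49, 0.063)  len=0.6739
  (v8,v10,v11) [-+-] → (-0.622609, 1.23212, 0.063)–(-1.0536, 1.0536, 0.063)  len=0.4665
  (v9,v12,v10) [--+] → (-1.90151, 0.191619, 0.063)–(-1.40073, 1.40073, 0.063)  len=1.3087
  (v10,v12,v13) [+-+] → (-1.90151, 0.191619, 0.063)–(-1.98088, 0, 0.063)  len=0.2074
  (v10,v13,v11) [++-] → (-1.31148, 0.430991, 0.063)–(-1.0536, 1.0536, 0.063)  len=0.6739
  (v11,v13,v14) [-+-] → (-1.31148, 0.430991, 0.063)–(-1.49, 0, 0.063)  len=0.4665
  (v12,v15,v13) [--+] → (-1.4801, -1.20911, 0.063)–(-1.98088, 0, 0.063)  len=1.3087
  (v13,v15,v16) [+-+] → (-1.4801, -1.20911, 0.063)–(-1.40073, -1.40073, 0.063)  len=0.2074
  (v13,v16,v14) [++-] → (-1.23212, -0.622609, 0.063)–(-1.49, 0, 0.063)  len=0.6739
  (v14,v16,v17) [-+-] → (-1.23212, -0.622609, 0.063)–(-1.0536, -1.0536, 0.063)  len=0.4665
  (v15,v18,v16) [--+] → (-0.191619, -1.90151, 0.063)–(-1.40073, -1.40073, 0.063)  len=1.3087
  (v16,v18,v19) [+-+] → (-0.191619, -1.90151, 0.063)–(0, -1.98088, 0.063)  len=0.2074
  (v16,v19,v17) [++-] → (-0.430991, -1.31148, 0.063)–(-1.0536, -1.0536, 0.063)  len=0.6739
  (v17,v19,v20) [-+-] → (-0.430991, -1.31148, 0.063)–(0, -1.49, 0.063)  len=0.4665
  (v18,v21,v19) [--+] → (1.20911, -1.4801, 0.063)–(0, -1.98088, 0.063)  len=1.3087
  (v19,v21,v22) [+-+] → (1.20911, -1.4801, 0.063)–(1.40073, -1.40073, 0.063)  len=0.2074
  (v19,v22,v20) [++-] → (0.622609, -1.23212, 0.063)–(0, -1.49, 0.063)  len=0.6739
  (v20,v22,v23) [-+-] → (0.622609, -1.23212, 0.063)–(1.0536, -1.0536, 0.063)  len=0.4665
  (v21,v0,v22) [--+] → (1.90151, -0.191619, 0.063)–(1.40073, -1.40073, 0.063)  len=1.3087
  (v22,v0,v1) [+-+] → (1.90151, -0.191619, 0.063)–(1.98088, 0, 0.063)  len=0.2074
  (v22,v1,v23) [++-] → (1.31148, -0.430991, 0.063)–(1.0536, -1.0536, 0.063)  len=0.6739
  (v23,v1,v2) [-+-] → (1.31148, -0.430991, 0.063)–(1.49, 0, 0.063)  len=0.4665

Chained into 2 loop(s):
  loop 1: 16 segments, perimeter = 12.1290
  loop 2: 16 segments, perimeter = 9.1232
Total perimeter = 21.252

loops=2 perimeter=21.252


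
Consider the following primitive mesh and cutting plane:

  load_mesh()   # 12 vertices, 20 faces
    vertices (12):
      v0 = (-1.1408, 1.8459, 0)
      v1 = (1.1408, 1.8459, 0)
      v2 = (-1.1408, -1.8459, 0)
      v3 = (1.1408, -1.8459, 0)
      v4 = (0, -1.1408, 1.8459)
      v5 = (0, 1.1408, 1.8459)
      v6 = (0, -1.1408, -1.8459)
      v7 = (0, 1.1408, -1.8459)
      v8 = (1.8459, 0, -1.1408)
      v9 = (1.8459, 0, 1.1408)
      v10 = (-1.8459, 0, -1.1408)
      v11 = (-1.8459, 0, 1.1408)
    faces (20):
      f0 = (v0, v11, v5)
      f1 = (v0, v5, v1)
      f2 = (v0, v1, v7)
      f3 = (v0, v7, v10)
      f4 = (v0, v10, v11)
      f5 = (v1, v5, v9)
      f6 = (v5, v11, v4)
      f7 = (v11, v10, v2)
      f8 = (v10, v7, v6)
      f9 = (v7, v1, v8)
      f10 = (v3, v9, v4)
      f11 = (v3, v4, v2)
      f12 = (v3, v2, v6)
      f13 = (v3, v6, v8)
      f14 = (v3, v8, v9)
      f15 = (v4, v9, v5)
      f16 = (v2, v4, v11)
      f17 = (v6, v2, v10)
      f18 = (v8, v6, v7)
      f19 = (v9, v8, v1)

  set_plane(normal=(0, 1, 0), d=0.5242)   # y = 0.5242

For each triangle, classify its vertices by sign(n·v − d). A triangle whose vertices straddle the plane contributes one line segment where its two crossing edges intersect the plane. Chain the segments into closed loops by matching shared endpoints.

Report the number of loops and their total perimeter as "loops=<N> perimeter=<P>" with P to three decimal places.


Straddling triangles (10 of 20):
  (v0,v11,v5) [+-+] → (-1.64567, 0.5242, 0.816835)–(-0.997705, 0.5242, 1.46479)  len=0.9164
  (v0,v7,v10) [++-] → (-0.997705, 0.5242, -1.46479)–(-1.64567, 0.5242, -0.816835)  len=0.9164
  (v0,v10,v11) [+--] → (-1.64567, 0.5242, -0.816835)–(-1.64567, 0.5242, 0.816835)  len=1.6337
  (v1,v5,v9) [++-] → (0.997705, 0.5242, 1.46479)–(1.64567, 0.5242, 0.816835)  len=0.9164
  (v5,v11,v4) [+--] → (-0.997705, 0.5242, 1.46479)–(0, 0.5242, 1.8459)  len=1.0680
  (v10,v7,v6) [-+-] → (-0.997705, 0.5242, -1.46479)–(0, 0.5242, -1.8459)  len=1.0680
  (v7,v1,v8) [++-] → (1.64567, 0.5242, -0.816835)–(0.997705, 0.5242, -1.46479)  len=0.9164
  (v4,v9,v5) [--+] → (0.997705, 0.5242, 1.46479)–(0, 0.5242, 1.8459)  len=1.0680
  (v8,v6,v7) [--+] → (0, 0.5242, -1.8459)–(0.997705, 0.5242, -1.46479)  len=1.0680
  (v9,v8,v1) [--+] → (1.64567, 0.5242, -0.816835)–(1.64567, 0.5242, 0.816835)  len=1.6337

Chained into 1 loop(s):
  loop 1: 10 segments, perimeter = 11.2048
Total perimeter = 11.205

loops=1 perimeter=11.205


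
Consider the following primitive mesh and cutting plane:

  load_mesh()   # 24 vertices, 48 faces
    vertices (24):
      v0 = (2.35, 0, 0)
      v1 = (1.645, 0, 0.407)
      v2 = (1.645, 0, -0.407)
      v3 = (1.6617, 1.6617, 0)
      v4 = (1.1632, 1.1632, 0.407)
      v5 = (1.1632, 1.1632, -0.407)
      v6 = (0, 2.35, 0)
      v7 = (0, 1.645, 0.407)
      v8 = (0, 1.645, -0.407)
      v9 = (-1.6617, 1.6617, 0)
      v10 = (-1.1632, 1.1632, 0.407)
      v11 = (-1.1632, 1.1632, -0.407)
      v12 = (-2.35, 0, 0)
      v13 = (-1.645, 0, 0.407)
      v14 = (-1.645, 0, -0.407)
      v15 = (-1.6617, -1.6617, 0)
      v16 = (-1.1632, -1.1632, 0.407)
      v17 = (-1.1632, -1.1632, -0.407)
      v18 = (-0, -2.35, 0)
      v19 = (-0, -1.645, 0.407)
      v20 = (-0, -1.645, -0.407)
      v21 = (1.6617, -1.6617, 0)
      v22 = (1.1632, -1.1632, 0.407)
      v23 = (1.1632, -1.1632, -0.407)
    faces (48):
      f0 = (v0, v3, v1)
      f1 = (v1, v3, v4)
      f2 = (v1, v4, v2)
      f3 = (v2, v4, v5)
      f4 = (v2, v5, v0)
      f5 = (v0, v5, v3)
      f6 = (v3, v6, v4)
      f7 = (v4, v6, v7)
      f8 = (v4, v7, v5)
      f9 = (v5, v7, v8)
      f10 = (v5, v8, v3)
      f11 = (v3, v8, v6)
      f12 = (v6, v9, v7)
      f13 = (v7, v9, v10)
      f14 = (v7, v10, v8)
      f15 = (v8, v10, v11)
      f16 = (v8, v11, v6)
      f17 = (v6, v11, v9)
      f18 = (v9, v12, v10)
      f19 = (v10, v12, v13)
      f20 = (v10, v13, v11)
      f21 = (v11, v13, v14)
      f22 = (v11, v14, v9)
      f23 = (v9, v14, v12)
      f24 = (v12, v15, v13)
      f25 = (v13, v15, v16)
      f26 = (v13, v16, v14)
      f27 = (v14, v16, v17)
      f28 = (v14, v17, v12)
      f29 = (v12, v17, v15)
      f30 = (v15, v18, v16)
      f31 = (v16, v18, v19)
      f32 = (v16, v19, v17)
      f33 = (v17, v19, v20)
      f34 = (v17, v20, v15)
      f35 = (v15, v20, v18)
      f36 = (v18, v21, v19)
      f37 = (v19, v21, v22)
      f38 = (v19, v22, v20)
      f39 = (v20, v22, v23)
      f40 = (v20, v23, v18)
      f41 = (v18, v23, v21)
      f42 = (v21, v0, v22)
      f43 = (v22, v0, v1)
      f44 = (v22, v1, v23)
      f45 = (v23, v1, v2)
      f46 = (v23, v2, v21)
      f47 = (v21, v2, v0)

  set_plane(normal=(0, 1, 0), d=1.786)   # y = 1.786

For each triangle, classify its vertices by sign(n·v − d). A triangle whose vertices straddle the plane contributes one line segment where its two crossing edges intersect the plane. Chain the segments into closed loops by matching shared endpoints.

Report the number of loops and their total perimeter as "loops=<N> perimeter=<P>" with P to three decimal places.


loops=1 perimeter=5.600

Straddling triangles (6 of 48):
  (v3,v6,v4) [-+-] → (1.36161, 1.786, 0)–(0.552785, 1.786, 0.193418)  len=0.8316
  (v4,v6,v7) [-+-] → (0.552785, 1.786, 0.193418)–(0, 1.786, 0.3256)  len=0.5684
  (v3,v8,v6) [--+] → (0, 1.786, -0.3256)–(1.36161, 1.786, 0)  len=1.4000
  (v6,v9,v7) [+--] → (-1.36161, 1.786, 0)–(0, 1.786, 0.3256)  len=1.4000
  (v8,v11,v6) [--+] → (-0.552785, 1.786, -0.193418)–(0, 1.786, -0.3256)  len=0.5684
  (v6,v11,v9) [+--] → (-0.552785, 1.786, -0.193418)–(-1.36161, 1.786, 0)  len=0.8316

Chained into 1 loop(s):
  loop 1: 6 segments, perimeter = 5.6000
Total perimeter = 5.600


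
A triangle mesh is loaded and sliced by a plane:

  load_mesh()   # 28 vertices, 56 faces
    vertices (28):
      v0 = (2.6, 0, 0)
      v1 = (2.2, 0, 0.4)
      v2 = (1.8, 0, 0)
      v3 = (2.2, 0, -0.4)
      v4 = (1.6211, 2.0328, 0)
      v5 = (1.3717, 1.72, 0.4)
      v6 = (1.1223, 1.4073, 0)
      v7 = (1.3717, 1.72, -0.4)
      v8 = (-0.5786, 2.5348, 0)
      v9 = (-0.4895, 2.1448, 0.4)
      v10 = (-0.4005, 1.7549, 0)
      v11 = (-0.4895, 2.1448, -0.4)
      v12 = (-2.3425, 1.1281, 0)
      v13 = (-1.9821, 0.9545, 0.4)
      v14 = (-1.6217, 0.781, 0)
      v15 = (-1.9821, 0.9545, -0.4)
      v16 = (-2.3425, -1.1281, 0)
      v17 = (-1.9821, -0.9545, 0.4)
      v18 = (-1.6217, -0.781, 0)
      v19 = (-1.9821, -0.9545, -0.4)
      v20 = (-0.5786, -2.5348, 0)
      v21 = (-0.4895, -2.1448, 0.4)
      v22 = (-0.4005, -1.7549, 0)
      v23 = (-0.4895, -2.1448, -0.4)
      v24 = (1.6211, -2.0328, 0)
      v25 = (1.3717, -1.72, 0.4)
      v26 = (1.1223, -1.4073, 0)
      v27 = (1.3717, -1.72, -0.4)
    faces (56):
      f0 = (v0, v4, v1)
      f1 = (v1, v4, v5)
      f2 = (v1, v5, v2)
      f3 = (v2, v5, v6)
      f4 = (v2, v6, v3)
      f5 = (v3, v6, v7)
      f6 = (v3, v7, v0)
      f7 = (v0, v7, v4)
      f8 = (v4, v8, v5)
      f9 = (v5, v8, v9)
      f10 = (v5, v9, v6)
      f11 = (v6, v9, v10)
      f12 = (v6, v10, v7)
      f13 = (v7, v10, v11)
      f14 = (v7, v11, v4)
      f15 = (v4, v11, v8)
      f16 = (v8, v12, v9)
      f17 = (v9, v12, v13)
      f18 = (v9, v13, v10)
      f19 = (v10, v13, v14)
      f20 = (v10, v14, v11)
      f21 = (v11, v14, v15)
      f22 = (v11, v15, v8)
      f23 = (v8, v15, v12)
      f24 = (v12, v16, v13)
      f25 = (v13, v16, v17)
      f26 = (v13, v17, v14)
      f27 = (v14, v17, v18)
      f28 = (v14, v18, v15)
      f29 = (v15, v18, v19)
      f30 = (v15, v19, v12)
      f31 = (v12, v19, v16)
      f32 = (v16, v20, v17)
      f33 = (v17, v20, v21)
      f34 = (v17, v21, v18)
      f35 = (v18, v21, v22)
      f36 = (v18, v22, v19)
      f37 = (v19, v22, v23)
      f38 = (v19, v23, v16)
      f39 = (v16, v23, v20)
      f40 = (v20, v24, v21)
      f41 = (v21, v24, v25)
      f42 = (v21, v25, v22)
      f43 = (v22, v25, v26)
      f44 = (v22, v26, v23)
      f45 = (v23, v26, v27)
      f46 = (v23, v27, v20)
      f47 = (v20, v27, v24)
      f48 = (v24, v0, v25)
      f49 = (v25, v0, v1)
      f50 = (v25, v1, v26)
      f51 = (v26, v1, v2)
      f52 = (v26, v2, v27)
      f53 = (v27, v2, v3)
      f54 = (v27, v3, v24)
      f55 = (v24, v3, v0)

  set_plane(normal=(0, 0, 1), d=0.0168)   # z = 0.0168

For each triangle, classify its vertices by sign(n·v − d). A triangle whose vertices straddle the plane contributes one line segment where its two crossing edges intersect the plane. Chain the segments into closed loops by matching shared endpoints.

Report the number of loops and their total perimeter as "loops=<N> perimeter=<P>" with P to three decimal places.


loops=2 perimeter=26.727

Straddling triangles (28 of 56):
  (v0,v4,v1) [--+] → (1.64541, 1.94742, 0.0168)–(2.5832, 0, 0.0168)  len=2.1615
  (v1,v4,v5) [+-+] → (1.64541, 1.94742, 0.0168)–(1.61063, 2.01966, 0.0168)  len=0.0802
  (v1,v5,v2) [++-] → (1.78201, 0.07224, 0.0168)–(1.8168, 0, 0.0168)  len=0.0802
  (v2,v5,v6) [-+-] → (1.78201, 0.07224, 0.0168)–(1.13277, 1.42043, 0.0168)  len=1.4964
  (v4,v8,v5) [--+] → (-0.496687, 2.50058, 0.0168)–(1.61063, 2.01966, 0.0168)  len=2.1615
  (v5,v8,v9) [+-+] → (-0.496687, 2.50058, 0.0168)–(-0.574858, 2.51842, 0.0168)  len=0.0802
  (v5,v9,v6) [++-] → (1.0546, 1.43827, 0.0168)–(1.13277, 1.42043, 0.0168)  len=0.0802
  (v6,v9,v10) [-+-] → (1.0546, 1.43827, 0.0168)–(-0.404238, 1.77128, 0.0168)  len=1.4964
  (v8,v12,v9) [--+] → (-2.26467, 1.1708, 0.0168)–(-0.574858, 2.51842, 0.0168)  len=2.1614
  (v9,v12,v13) [+-+] → (-2.26467, 1.1708, 0.0168)–(-2.32736, 1.12081, 0.0168)  len=0.0802
  (v9,v13,v10) [++-] → (-0.466927, 1.72128, 0.0168)–(-0.404238, 1.77128, 0.0168)  len=0.0802
  (v10,v13,v14) [-+-] → (-0.466927, 1.72128, 0.0168)–(-1.63684, 0.788287, 0.0168)  len=1.4964
  (v12,v16,v13) [--+] → (-2.32736, -1.04063, 0.0168)–(-2.32736, 1.12081, 0.0168)  len=2.1614
  (v13,v16,v17) [+-+] → (-2.32736, -1.04063, 0.0168)–(-2.32736, -1.12081, 0.0168)  len=0.0802
  (v13,v17,v14) [++-] → (-1.63684, 0.708109, 0.0168)–(-1.63684, 0.788287, 0.0168)  len=0.0802
  (v14,v17,v18) [-+-] → (-1.63684, 0.708109, 0.0168)–(-1.63684, -0.788287, 0.0168)  len=1.4964
  (v16,v20,v17) [--+] → (-0.637547, -2.46843, 0.0168)–(-2.32736, -1.12081, 0.0168)  len=2.1614
  (v17,v20,v21) [+-+] → (-0.637547, -2.46843, 0.0168)–(-0.574858, -2.51842, 0.0168)  len=0.0802
  (v17,v21,v18) [++-] → (-1.57415, -0.83828, 0.0168)–(-1.63684, -0.788287, 0.0168)  len=0.0802
  (v18,v21,v22) [-+-] → (-1.57415, -0.83828, 0.0168)–(-0.404238, -1.77128, 0.0168)  len=1.4964
  (v20,v24,v21) [--+] → (1.53245, -2.0375, 0.0168)–(-0.574858, -2.51842, 0.0168)  len=2.1615
  (v21,v24,v25) [+-+] → (1.53245, -2.0375, 0.0168)–(1.61063, -2.01966, 0.0168)  len=0.0802
  (v21,v25,v22) [++-] → (-0.326068, -1.75343, 0.0168)–(-0.404238, -1.77128, 0.0168)  len=0.0802
  (v22,v25,v26) [-+-] → (-0.326068, -1.75343, 0.0168)–(1.13277, -1.42043, 0.0168)  len=1.4964
  (v24,v0,v25) [--+] → (2.54841, -0.07224, 0.0168)–(1.61063, -2.01966, 0.0168)  len=2.1615
  (v25,v0,v1) [+-+] → (2.54841, -0.07224, 0.0168)–(2.5832, 0, 0.0168)  len=0.0802
  (v25,v1,v26) [++-] → (1.16756, -1.34819, 0.0168)–(1.13277, -1.42043, 0.0168)  len=0.0802
  (v26,v1,v2) [-+-] → (1.16756, -1.34819, 0.0168)–(1.8168, 0, 0.0168)  len=1.4964

Chained into 2 loop(s):
  loop 1: 14 segments, perimeter = 15.6914
  loop 2: 14 segments, perimeter = 11.0359
Total perimeter = 26.727
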